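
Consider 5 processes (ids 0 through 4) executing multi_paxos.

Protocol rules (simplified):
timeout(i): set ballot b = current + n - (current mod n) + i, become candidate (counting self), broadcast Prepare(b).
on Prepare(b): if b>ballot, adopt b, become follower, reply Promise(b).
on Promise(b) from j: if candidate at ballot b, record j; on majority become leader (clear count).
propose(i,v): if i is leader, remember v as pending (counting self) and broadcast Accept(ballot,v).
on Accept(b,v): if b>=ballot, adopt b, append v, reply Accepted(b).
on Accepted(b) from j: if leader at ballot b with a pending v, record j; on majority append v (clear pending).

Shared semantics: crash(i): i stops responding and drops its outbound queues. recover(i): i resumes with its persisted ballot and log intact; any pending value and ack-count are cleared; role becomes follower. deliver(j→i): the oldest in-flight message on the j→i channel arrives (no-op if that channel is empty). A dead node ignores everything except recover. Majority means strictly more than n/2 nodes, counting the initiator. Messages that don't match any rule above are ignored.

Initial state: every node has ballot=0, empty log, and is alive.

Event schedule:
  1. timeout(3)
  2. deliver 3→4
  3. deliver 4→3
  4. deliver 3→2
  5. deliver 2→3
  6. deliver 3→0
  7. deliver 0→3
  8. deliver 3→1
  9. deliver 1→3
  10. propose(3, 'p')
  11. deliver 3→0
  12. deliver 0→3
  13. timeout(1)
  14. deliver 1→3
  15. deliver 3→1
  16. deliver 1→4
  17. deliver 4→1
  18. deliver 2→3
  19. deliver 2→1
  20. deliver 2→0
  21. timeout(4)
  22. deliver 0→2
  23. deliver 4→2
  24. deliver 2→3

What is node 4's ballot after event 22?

19

e1 timeout(3): 3[cand,b=8,-]
e2 deliver 3→4: 4[foll,b=8,-]
e3 deliver 4→3: ·
e4 deliver 3→2: 2[foll,b=8,-]
e5 deliver 2→3: 3[lead,b=8,-]
e6 deliver 3→0: 0[foll,b=8,-]
e7 deliver 0→3: ·
e8 deliver 3→1: 1[foll,b=8,-]
e9 deliver 1→3: ·
e10 propose(3,'p'): ·
e11 deliver 3→0: 0[foll,b=8,p]
e12 deliver 0→3: ·
e13 timeout(1): 1[cand,b=11,-]
e14 deliver 1→3: 3[foll,b=11,-]
e15 deliver 3→1: ·
e16 deliver 1→4: 4[foll,b=11,-]
e17 deliver 4→1: ·
e18 deliver 2→3: ·
e19 deliver 2→1: ·
e20 deliver 2→0: ·
e21 timeout(4): 4[cand,b=19,-]
e22 deliver 0→2: ·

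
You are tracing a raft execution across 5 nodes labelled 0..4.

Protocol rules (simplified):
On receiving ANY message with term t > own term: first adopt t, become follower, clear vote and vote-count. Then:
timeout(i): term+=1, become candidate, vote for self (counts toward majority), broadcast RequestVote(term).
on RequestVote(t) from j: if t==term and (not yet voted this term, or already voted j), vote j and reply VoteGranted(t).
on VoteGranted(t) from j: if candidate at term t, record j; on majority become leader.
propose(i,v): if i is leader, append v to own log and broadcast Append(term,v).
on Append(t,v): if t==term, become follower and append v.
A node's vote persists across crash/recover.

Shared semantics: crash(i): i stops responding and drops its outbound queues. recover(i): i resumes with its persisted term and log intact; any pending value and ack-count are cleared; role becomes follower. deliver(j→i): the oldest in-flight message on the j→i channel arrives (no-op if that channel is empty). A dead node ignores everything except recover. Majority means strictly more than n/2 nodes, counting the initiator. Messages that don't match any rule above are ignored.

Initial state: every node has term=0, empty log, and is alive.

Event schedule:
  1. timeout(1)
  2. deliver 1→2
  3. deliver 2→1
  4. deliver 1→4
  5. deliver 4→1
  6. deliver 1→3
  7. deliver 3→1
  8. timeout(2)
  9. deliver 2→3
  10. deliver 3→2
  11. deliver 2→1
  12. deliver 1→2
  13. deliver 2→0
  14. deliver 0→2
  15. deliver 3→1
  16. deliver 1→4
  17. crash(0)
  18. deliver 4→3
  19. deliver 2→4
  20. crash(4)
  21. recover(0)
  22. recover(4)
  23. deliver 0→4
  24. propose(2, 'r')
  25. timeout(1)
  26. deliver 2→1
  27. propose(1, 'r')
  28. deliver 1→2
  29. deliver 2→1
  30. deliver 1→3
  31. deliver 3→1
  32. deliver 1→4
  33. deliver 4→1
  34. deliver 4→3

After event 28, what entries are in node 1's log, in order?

after 1 — timeout(1): n1:cand/t1/[-]
after 2 — deliver 1→2: n2:foll/t1/[-]
after 3 — deliver 2→1: ·
after 4 — deliver 1→4: n4:foll/t1/[-]
after 5 — deliver 4→1: n1:lead/t1/[-]
after 6 — deliver 1→3: n3:foll/t1/[-]
after 7 — deliver 3→1: ·
after 8 — timeout(2): n2:cand/t2/[-]
after 9 — deliver 2→3: n3:foll/t2/[-]
after 10 — deliver 3→2: ·
after 11 — deliver 2→1: n1:foll/t2/[-]
after 12 — deliver 1→2: n2:lead/t2/[-]
after 13 — deliver 2→0: n0:foll/t2/[-]
after 14 — deliver 0→2: ·
after 15 — deliver 3→1: ·
after 16 — deliver 1→4: ·
after 17 — crash(0): n0:✗foll/t2/[-]
after 18 — deliver 4→3: ·
after 19 — deliver 2→4: n4:foll/t2/[-]
after 20 — crash(4): n4:✗foll/t2/[-]
after 21 — recover(0): n0:foll/t2/[-]
after 22 — recover(4): n4:foll/t2/[-]
after 23 — deliver 0→4: ·
after 24 — propose(2,'r'): n2:lead/t2/[r]
after 25 — timeout(1): n1:cand/t3/[-]
after 26 — deliver 2→1: ·
after 27 — propose(1,'r'): ·
after 28 — deliver 1→2: n2:foll/t3/[r]

empty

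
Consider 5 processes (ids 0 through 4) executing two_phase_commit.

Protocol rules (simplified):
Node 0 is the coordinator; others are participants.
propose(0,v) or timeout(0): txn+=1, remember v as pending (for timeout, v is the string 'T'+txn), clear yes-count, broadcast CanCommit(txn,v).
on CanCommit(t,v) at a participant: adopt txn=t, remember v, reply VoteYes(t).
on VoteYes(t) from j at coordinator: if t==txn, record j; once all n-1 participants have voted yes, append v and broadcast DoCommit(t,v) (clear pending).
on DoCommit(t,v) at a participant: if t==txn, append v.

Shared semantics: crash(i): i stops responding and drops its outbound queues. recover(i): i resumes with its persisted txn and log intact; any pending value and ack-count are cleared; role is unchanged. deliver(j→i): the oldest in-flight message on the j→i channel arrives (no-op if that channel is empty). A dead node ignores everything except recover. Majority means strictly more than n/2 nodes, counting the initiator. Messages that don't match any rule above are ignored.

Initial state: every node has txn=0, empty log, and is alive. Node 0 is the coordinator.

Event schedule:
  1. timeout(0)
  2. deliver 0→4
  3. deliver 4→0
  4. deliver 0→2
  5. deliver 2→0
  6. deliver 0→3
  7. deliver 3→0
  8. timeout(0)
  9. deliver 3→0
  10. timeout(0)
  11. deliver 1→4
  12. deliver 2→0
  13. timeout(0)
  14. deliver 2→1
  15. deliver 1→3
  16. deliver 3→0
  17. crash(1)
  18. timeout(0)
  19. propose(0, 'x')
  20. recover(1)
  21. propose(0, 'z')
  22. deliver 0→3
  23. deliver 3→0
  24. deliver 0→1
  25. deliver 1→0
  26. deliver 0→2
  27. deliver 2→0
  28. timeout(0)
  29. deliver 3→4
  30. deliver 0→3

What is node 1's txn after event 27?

1. timeout(0):  <0:coor t1 ->
2. deliver 0→4:  <4:part t1 ->
3. deliver 4→0:  nop
4. deliver 0→2:  <2:part t1 ->
5. deliver 2→0:  nop
6. deliver 0→3:  <3:part t1 ->
7. deliver 3→0:  nop
8. timeout(0):  <0:coor t2 ->
9. deliver 3→0:  nop
10. timeout(0):  <0:coor t3 ->
11. deliver 1→4:  nop
12. deliver 2→0:  nop
13. timeout(0):  <0:coor t4 ->
14. deliver 2→1:  nop
15. deliver 1→3:  nop
16. deliver 3→0:  nop
17. crash(1):  <1:✗part t0 ->
18. timeout(0):  <0:coor t5 ->
19. propose(0,'x'):  <0:coor t6 ->
20. recover(1):  <1:part t0 ->
21. propose(0,'z'):  <0:coor t7 ->
22. deliver 0→3:  <3:part t2 ->
23. deliver 3→0:  nop
24. deliver 0→1:  <1:part t1 ->
25. deliver 1→0:  nop
26. deliver 0→2:  <2:part t2 ->
27. deliver 2→0:  nop

1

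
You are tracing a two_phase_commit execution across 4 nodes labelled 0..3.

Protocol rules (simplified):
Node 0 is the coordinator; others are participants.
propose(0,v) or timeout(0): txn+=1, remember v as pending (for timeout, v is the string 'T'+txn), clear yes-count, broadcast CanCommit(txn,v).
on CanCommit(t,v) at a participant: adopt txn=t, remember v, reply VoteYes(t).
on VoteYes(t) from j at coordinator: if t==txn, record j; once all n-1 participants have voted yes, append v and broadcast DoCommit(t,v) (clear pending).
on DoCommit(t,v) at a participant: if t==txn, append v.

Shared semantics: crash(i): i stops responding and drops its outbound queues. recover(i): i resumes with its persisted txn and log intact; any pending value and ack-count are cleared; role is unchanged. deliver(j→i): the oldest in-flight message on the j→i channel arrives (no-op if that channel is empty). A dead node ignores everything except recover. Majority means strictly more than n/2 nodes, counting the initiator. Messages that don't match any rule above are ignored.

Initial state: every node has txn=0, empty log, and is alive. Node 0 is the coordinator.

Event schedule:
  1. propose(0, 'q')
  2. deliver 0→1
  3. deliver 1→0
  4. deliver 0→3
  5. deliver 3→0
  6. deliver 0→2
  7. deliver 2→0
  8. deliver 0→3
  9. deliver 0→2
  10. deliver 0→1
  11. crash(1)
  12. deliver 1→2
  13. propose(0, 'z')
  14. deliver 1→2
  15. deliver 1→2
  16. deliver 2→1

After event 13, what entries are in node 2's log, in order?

after 1 — propose(0,'q'): n0:coor/t1/[-]
after 2 — deliver 0→1: n1:part/t1/[-]
after 3 — deliver 1→0: ·
after 4 — deliver 0→3: n3:part/t1/[-]
after 5 — deliver 3→0: ·
after 6 — deliver 0→2: n2:part/t1/[-]
after 7 — deliver 2→0: n0:coor/t1/[q]
after 8 — deliver 0→3: n3:part/t1/[q]
after 9 — deliver 0→2: n2:part/t1/[q]
after 10 — deliver 0→1: n1:part/t1/[q]
after 11 — crash(1): n1:✗part/t1/[q]
after 12 — deliver 1→2: ·
after 13 — propose(0,'z'): n0:coor/t2/[q]

q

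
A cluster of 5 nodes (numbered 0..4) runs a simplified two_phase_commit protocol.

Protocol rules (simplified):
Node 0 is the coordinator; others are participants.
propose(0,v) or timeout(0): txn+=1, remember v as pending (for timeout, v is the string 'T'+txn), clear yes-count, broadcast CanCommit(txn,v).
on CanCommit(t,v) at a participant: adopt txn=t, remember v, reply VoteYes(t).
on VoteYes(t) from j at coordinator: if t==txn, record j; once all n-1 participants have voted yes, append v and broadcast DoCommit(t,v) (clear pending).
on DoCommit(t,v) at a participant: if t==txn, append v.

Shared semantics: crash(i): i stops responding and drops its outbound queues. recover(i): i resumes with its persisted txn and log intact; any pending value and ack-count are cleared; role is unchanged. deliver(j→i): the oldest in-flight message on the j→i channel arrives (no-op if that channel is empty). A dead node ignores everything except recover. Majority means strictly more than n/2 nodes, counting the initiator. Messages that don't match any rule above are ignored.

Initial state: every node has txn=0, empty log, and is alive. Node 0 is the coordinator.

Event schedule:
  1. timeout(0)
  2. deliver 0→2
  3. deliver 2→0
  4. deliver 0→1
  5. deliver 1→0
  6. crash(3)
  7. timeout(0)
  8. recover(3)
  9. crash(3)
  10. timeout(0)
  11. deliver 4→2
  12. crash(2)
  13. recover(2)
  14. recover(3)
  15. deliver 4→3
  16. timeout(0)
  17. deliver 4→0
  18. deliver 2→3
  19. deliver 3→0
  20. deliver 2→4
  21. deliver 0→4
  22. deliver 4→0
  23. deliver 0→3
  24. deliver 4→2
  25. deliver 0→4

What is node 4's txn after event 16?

0

1. timeout(0):  <0:coor t1 ->
2. deliver 0→2:  <2:part t1 ->
3. deliver 2→0:  nop
4. deliver 0→1:  <1:part t1 ->
5. deliver 1→0:  nop
6. crash(3):  <3:✗part t0 ->
7. timeout(0):  <0:coor t2 ->
8. recover(3):  <3:part t0 ->
9. crash(3):  <3:✗part t0 ->
10. timeout(0):  <0:coor t3 ->
11. deliver 4→2:  nop
12. crash(2):  <2:✗part t1 ->
13. recover(2):  <2:part t1 ->
14. recover(3):  <3:part t0 ->
15. deliver 4→3:  nop
16. timeout(0):  <0:coor t4 ->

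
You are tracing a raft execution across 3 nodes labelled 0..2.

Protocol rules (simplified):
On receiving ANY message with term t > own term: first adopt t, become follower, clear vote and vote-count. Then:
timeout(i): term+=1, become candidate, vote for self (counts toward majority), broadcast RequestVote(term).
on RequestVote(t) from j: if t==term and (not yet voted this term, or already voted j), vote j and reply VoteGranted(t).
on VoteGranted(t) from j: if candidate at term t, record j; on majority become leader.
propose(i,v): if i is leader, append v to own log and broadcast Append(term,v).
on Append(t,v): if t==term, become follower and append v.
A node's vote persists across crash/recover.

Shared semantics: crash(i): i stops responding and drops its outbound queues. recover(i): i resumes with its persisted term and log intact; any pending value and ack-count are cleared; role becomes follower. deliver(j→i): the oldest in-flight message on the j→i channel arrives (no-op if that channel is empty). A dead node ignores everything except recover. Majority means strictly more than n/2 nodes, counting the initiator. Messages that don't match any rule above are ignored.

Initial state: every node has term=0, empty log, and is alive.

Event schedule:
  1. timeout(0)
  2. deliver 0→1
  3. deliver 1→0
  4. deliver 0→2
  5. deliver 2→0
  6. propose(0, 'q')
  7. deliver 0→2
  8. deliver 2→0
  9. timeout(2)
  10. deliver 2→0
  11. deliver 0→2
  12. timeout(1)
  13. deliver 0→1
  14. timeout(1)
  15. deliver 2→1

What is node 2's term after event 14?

2

step 1 timeout(0): 0={cand,t=1,log=-}
step 2 deliver 0→1: 1={foll,t=1,log=-}
step 3 deliver 1→0: 0={lead,t=1,log=-}
step 4 deliver 0→2: 2={foll,t=1,log=-}
step 5 deliver 2→0: —
step 6 propose(0,'q'): 0={lead,t=1,log=q}
step 7 deliver 0→2: 2={foll,t=1,log=q}
step 8 deliver 2→0: —
step 9 timeout(2): 2={cand,t=2,log=q}
step 10 deliver 2→0: 0={foll,t=2,log=q}
step 11 deliver 0→2: 2={lead,t=2,log=q}
step 12 timeout(1): 1={cand,t=2,log=-}
step 13 deliver 0→1: —
step 14 timeout(1): 1={cand,t=3,log=-}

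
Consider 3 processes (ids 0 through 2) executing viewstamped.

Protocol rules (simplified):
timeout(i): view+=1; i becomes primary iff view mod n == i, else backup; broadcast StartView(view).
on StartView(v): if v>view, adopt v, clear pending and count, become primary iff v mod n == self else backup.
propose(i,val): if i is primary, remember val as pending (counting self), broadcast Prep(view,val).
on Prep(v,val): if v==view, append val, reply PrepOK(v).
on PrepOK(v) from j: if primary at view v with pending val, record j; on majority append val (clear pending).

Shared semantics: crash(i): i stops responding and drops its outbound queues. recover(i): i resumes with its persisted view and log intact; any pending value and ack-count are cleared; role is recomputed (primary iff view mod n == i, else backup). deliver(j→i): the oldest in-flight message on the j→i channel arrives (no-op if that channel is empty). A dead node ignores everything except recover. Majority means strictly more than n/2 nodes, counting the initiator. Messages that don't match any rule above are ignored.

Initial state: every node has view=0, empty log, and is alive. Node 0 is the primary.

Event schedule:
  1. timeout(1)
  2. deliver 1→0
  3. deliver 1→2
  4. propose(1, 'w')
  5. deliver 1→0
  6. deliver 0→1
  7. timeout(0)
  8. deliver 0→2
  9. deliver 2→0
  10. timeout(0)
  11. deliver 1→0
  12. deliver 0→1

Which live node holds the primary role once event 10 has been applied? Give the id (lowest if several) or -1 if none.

[1] timeout(1) → N1(prim v1 [-])
[2] deliver 1→0 → N0(back v1 [-])
[3] deliver 1→2 → N2(back v1 [-])
[4] propose(1,'w') → ∅
[5] deliver 1→0 → N0(back v1 [w])
[6] deliver 0→1 → N1(prim v1 [w])
[7] timeout(0) → N0(back v2 [w])
[8] deliver 0→2 → N2(prim v2 [-])
[9] deliver 2→0 → ∅
[10] timeout(0) → N0(prim v3 [w])

0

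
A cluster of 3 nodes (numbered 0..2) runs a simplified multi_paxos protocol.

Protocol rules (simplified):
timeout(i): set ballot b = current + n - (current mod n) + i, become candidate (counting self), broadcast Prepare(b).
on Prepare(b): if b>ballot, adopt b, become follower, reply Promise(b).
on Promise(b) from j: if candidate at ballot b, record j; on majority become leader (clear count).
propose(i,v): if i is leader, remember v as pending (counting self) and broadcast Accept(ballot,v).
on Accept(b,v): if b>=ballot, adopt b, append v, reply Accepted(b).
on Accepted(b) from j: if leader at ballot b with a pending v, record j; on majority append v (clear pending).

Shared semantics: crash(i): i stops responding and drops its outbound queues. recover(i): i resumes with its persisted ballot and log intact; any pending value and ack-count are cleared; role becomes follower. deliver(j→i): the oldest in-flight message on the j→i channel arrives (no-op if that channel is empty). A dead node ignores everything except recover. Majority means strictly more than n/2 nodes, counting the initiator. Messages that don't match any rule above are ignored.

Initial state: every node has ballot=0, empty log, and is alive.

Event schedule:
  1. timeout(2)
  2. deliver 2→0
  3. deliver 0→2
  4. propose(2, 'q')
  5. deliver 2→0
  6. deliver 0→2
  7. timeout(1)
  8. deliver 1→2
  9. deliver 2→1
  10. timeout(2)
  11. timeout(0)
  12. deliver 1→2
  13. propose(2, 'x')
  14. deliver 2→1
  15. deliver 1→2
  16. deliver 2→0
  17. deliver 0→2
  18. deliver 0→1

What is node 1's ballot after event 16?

5

1. timeout(2):  <2:cand b5 ->
2. deliver 2→0:  <0:foll b5 ->
3. deliver 0→2:  <2:lead b5 ->
4. propose(2,'q'):  nop
5. deliver 2→0:  <0:foll b5 q>
6. deliver 0→2:  <2:lead b5 q>
7. timeout(1):  <1:cand b4 ->
8. deliver 1→2:  nop
9. deliver 2→1:  <1:foll b5 ->
10. timeout(2):  <2:cand b8 q>
11. timeout(0):  <0:cand b6 q>
12. deliver 1→2:  nop
13. propose(2,'x'):  nop
14. deliver 2→1:  <1:foll b5 q>
15. deliver 1→2:  nop
16. deliver 2→0:  <0:foll b8 q>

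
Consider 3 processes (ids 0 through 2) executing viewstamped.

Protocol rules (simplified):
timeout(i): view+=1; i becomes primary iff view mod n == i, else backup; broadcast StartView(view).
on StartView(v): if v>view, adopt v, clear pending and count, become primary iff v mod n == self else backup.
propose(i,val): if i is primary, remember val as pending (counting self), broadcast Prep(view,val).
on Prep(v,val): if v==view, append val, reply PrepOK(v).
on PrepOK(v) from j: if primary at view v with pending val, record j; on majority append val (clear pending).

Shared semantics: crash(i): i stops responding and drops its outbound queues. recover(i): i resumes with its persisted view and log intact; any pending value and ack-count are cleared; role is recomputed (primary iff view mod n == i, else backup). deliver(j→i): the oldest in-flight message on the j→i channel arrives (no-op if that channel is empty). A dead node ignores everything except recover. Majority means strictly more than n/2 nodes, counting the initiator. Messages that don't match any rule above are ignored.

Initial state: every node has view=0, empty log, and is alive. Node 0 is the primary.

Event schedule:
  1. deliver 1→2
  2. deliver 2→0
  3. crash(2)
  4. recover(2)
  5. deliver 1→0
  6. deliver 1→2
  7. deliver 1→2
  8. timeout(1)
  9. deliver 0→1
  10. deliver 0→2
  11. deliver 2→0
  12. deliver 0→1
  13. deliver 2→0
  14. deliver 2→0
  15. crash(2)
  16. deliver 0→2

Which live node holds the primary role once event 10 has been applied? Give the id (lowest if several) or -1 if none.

step 1 deliver 1→2: —
step 2 deliver 2→0: —
step 3 crash(2): 2={✗back,v=0,log=-}
step 4 recover(2): 2={back,v=0,log=-}
step 5 deliver 1→0: —
step 6 deliver 1→2: —
step 7 deliver 1→2: —
step 8 timeout(1): 1={prim,v=1,log=-}
step 9 deliver 0→1: —
step 10 deliver 0→2: —

0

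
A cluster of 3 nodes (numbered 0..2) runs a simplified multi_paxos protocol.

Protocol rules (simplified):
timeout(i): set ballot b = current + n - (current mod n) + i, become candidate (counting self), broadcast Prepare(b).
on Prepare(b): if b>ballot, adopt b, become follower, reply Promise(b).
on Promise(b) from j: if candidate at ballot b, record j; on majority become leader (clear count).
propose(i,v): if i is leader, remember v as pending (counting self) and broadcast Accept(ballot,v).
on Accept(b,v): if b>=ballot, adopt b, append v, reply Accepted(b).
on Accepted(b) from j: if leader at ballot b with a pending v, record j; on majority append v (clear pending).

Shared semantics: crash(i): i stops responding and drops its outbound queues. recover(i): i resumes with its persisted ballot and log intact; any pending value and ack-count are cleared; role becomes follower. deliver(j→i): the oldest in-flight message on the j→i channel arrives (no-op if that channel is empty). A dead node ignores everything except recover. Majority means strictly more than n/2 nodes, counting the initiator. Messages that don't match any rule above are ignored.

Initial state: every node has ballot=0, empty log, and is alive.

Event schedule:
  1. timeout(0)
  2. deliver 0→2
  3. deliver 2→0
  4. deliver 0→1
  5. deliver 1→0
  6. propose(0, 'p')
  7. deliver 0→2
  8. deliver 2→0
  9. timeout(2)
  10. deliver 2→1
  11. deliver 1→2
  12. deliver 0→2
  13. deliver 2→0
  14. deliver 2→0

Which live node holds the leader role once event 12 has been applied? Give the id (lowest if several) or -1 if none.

e1 timeout(0): 0[cand,b=3,-]
e2 deliver 0→2: 2[foll,b=3,-]
e3 deliver 2→0: 0[lead,b=3,-]
e4 deliver 0→1: 1[foll,b=3,-]
e5 deliver 1→0: ·
e6 propose(0,'p'): ·
e7 deliver 0→2: 2[foll,b=3,p]
e8 deliver 2→0: 0[lead,b=3,p]
e9 timeout(2): 2[cand,b=8,p]
e10 deliver 2→1: 1[foll,b=8,-]
e11 deliver 1→2: 2[lead,b=8,p]
e12 deliver 0→2: ·

0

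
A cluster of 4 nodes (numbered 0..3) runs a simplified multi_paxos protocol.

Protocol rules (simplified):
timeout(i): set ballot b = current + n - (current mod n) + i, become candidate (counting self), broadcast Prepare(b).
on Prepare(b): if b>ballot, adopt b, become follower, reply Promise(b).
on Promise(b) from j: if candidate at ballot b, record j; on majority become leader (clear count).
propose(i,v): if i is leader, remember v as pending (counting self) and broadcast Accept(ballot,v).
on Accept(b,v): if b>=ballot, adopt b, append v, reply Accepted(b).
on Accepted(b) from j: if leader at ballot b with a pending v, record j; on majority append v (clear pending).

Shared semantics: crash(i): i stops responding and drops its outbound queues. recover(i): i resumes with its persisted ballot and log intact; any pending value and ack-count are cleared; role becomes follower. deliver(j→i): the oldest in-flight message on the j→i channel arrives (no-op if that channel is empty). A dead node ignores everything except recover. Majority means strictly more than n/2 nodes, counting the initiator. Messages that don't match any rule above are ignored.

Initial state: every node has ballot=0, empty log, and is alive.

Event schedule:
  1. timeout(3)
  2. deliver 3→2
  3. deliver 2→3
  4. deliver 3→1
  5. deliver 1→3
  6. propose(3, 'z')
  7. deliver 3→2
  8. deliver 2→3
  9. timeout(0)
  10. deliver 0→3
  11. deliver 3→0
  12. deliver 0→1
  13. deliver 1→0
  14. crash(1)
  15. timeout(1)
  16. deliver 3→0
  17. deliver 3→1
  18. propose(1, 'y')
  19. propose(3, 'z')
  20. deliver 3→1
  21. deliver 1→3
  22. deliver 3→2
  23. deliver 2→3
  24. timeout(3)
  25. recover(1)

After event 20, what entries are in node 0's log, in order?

e1 timeout(3): 3[cand,b=7,-]
e2 deliver 3→2: 2[foll,b=7,-]
e3 deliver 2→3: ·
e4 deliver 3→1: 1[foll,b=7,-]
e5 deliver 1→3: 3[lead,b=7,-]
e6 propose(3,'z'): ·
e7 deliver 3→2: 2[foll,b=7,z]
e8 deliver 2→3: ·
e9 timeout(0): 0[cand,b=4,-]
e10 deliver 0→3: ·
e11 deliver 3→0: 0[foll,b=7,-]
e12 deliver 0→1: ·
e13 deliver 1→0: ·
e14 crash(1): 1[✗foll,b=7,-]
e15 timeout(1): ·
e16 deliver 3→0: 0[foll,b=7,z]
e17 deliver 3→1: ·
e18 propose(1,'y'): ·
e19 propose(3,'z'): ·
e20 deliver 3→1: ·

z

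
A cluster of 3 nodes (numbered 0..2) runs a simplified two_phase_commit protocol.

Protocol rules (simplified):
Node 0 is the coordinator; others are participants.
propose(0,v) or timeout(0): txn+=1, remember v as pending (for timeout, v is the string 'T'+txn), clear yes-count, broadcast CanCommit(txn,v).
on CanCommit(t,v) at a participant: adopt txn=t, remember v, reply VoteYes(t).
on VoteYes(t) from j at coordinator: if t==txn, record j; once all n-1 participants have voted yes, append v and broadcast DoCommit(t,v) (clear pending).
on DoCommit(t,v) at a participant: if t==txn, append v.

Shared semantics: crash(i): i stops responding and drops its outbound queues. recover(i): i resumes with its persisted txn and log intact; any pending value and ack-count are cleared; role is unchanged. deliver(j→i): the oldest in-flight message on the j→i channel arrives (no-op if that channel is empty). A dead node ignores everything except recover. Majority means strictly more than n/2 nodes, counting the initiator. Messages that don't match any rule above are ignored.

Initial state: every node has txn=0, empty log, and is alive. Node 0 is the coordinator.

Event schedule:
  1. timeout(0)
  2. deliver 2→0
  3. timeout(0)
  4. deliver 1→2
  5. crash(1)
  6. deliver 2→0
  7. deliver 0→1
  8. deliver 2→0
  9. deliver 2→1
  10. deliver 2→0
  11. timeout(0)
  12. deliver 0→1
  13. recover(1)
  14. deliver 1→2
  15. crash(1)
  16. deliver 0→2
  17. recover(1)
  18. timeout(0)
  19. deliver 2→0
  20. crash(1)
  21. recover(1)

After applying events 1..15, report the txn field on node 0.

3

1. timeout(0):  <0:coor t1 ->
2. deliver 2→0:  nop
3. timeout(0):  <0:coor t2 ->
4. deliver 1→2:  nop
5. crash(1):  <1:✗part t0 ->
6. deliver 2→0:  nop
7. deliver 0→1:  nop
8. deliver 2→0:  nop
9. deliver 2→1:  nop
10. deliver 2→0:  nop
11. timeout(0):  <0:coor t3 ->
12. deliver 0→1:  nop
13. recover(1):  <1:part t0 ->
14. deliver 1→2:  nop
15. crash(1):  <1:✗part t0 ->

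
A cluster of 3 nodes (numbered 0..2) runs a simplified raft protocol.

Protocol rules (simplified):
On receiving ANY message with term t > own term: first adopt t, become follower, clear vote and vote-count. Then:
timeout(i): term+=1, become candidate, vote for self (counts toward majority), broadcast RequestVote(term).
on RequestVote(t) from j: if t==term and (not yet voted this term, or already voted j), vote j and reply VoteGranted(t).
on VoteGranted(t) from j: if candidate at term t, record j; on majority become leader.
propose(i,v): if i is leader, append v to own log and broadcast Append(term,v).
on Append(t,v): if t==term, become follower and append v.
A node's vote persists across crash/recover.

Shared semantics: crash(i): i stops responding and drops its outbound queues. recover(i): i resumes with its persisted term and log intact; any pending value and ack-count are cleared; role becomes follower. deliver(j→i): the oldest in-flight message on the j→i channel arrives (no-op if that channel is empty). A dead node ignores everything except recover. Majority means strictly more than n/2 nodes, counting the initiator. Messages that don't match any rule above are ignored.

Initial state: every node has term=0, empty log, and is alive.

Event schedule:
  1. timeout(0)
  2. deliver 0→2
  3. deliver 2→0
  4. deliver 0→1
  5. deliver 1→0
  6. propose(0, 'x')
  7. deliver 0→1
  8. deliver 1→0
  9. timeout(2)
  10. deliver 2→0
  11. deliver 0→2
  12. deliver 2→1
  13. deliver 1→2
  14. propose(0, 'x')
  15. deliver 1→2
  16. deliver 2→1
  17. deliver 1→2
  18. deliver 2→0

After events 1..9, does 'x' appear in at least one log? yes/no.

[1] timeout(0) → N0(cand t1 [-])
[2] deliver 0→2 → N2(foll t1 [-])
[3] deliver 2→0 → N0(lead t1 [-])
[4] deliver 0→1 → N1(foll t1 [-])
[5] deliver 1→0 → ∅
[6] propose(0,'x') → N0(lead t1 [x])
[7] deliver 0→1 → N1(foll t1 [x])
[8] deliver 1→0 → ∅
[9] timeout(2) → N2(cand t2 [-])

yes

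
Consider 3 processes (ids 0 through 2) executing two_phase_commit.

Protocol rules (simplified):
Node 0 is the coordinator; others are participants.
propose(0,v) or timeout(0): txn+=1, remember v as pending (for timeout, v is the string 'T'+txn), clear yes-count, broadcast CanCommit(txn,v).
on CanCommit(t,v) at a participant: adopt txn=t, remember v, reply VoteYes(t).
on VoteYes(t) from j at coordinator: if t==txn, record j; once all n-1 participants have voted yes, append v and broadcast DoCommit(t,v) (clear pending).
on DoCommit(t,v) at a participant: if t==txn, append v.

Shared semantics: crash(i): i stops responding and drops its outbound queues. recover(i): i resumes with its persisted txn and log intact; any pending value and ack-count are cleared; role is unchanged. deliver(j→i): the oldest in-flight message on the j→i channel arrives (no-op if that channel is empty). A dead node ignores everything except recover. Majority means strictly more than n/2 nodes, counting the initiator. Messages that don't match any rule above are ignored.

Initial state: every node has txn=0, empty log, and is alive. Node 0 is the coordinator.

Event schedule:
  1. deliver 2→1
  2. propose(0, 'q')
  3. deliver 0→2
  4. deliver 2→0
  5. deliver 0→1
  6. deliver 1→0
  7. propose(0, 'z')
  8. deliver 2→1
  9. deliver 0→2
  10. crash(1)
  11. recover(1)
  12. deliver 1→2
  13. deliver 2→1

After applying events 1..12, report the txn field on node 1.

1

[1] deliver 2→1 → ∅
[2] propose(0,'q') → N0(coor t1 [-])
[3] deliver 0→2 → N2(part t1 [-])
[4] deliver 2→0 → ∅
[5] deliver 0→1 → N1(part t1 [-])
[6] deliver 1→0 → N0(coor t1 [q])
[7] propose(0,'z') → N0(coor t2 [q])
[8] deliver 2→1 → ∅
[9] deliver 0→2 → N2(part t1 [q])
[10] crash(1) → N1(✗part t1 [-])
[11] recover(1) → N1(part t1 [-])
[12] deliver 1→2 → ∅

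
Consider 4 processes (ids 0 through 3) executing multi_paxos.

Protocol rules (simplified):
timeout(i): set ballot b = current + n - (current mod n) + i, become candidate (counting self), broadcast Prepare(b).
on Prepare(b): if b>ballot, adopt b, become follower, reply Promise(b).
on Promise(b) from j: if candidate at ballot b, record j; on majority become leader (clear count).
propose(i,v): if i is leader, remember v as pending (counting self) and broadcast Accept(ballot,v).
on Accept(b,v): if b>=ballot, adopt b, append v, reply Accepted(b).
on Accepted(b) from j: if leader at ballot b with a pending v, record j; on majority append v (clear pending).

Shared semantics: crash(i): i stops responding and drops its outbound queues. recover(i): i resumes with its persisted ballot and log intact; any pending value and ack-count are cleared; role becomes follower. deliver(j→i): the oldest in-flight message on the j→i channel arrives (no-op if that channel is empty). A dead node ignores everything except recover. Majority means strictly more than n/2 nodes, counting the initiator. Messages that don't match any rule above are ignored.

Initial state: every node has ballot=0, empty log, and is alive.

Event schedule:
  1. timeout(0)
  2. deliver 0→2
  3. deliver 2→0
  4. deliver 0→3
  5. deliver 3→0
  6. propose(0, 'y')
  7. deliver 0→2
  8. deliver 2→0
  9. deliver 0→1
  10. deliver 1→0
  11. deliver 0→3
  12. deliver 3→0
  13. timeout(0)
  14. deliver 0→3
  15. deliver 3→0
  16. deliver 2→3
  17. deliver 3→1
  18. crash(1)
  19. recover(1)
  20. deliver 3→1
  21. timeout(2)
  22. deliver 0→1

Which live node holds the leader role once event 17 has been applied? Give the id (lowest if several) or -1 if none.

-1

step 1 timeout(0): 0={cand,b=4,log=-}
step 2 deliver 0→2: 2={foll,b=4,log=-}
step 3 deliver 2→0: —
step 4 deliver 0→3: 3={foll,b=4,log=-}
step 5 deliver 3→0: 0={lead,b=4,log=-}
step 6 propose(0,'y'): —
step 7 deliver 0→2: 2={foll,b=4,log=y}
step 8 deliver 2→0: —
step 9 deliver 0→1: 1={foll,b=4,log=-}
step 10 deliver 1→0: —
step 11 deliver 0→3: 3={foll,b=4,log=y}
step 12 deliver 3→0: 0={lead,b=4,log=y}
step 13 timeout(0): 0={cand,b=8,log=y}
step 14 deliver 0→3: 3={foll,b=8,log=y}
step 15 deliver 3→0: —
step 16 deliver 2→3: —
step 17 deliver 3→1: —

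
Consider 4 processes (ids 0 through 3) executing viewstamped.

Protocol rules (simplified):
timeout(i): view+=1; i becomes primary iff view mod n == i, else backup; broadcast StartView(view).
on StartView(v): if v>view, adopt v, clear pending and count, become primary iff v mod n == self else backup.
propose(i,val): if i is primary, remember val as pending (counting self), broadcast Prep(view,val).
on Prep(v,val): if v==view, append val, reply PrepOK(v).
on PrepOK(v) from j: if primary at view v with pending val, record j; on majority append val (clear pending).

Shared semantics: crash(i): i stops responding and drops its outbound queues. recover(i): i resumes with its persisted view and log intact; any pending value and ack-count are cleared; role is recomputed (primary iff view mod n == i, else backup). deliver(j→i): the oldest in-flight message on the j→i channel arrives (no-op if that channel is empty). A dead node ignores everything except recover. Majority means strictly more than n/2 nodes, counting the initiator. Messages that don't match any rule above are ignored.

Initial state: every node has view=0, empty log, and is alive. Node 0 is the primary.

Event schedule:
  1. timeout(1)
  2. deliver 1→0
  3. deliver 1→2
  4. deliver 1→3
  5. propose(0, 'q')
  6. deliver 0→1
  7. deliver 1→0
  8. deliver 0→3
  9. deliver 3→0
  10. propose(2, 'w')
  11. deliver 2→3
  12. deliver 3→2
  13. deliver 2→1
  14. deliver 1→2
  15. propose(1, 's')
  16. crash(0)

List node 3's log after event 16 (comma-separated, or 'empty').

1. timeout(1):  <1:prim v1 ->
2. deliver 1→0:  <0:back v1 ->
3. deliver 1→2:  <2:back v1 ->
4. deliver 1→3:  <3:back v1 ->
5. propose(0,'q'):  nop
6. deliver 0→1:  nop
7. deliver 1→0:  nop
8. deliver 0→3:  nop
9. deliver 3→0:  nop
10. propose(2,'w'):  nop
11. deliver 2→3:  nop
12. deliver 3→2:  nop
13. deliver 2→1:  nop
14. deliver 1→2:  nop
15. propose(1,'s'):  nop
16. crash(0):  <0:✗back v1 ->

empty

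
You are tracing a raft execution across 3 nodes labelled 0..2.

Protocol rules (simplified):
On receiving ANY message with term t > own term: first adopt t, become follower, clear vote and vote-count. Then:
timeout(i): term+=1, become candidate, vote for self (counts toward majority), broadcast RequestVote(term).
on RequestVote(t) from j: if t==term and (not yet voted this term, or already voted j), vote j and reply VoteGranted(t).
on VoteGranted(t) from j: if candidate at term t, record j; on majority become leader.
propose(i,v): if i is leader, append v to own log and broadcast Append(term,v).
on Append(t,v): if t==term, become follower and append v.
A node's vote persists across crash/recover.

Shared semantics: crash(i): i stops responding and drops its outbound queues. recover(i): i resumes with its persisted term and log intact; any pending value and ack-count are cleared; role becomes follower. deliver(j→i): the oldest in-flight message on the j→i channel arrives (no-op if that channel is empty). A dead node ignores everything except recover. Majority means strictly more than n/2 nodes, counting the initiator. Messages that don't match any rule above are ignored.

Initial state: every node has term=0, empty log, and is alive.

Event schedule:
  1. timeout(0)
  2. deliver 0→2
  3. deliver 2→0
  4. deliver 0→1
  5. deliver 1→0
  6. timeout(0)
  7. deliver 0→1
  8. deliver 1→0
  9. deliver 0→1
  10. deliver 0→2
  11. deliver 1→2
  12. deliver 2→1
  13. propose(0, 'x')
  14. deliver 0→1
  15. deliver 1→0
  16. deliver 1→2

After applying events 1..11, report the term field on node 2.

e1 timeout(0): 0[cand,t=1,-]
e2 deliver 0→2: 2[foll,t=1,-]
e3 deliver 2→0: 0[lead,t=1,-]
e4 deliver 0→1: 1[foll,t=1,-]
e5 deliver 1→0: ·
e6 timeout(0): 0[cand,t=2,-]
e7 deliver 0→1: 1[foll,t=2,-]
e8 deliver 1→0: 0[lead,t=2,-]
e9 deliver 0→1: ·
e10 deliver 0→2: 2[foll,t=2,-]
e11 deliver 1→2: ·

2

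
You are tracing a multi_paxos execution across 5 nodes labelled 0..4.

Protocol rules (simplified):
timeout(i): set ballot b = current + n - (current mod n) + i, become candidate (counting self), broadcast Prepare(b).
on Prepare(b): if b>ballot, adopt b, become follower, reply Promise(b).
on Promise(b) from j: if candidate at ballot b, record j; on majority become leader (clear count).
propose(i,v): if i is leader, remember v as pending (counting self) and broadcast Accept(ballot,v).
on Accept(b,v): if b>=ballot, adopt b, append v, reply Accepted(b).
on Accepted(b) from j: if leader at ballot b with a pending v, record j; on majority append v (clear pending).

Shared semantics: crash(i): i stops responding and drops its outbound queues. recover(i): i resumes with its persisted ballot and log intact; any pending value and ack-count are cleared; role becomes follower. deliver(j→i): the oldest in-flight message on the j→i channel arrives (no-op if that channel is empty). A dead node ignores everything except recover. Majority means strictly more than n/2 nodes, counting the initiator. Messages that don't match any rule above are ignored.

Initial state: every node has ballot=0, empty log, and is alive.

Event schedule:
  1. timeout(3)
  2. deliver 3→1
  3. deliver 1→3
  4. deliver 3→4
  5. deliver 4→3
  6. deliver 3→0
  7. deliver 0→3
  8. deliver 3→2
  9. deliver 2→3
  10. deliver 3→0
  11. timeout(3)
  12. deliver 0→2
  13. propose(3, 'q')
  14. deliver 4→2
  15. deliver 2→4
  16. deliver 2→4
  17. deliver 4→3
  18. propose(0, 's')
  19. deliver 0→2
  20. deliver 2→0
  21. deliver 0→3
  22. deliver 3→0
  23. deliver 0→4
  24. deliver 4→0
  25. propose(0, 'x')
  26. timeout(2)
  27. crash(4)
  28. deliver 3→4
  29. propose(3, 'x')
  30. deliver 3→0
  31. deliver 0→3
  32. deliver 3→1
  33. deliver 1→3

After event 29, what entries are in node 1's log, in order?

empty

e1 timeout(3): 3[cand,b=8,-]
e2 deliver 3→1: 1[foll,b=8,-]
e3 deliver 1→3: ·
e4 deliver 3→4: 4[foll,b=8,-]
e5 deliver 4→3: 3[lead,b=8,-]
e6 deliver 3→0: 0[foll,b=8,-]
e7 deliver 0→3: ·
e8 deliver 3→2: 2[foll,b=8,-]
e9 deliver 2→3: ·
e10 deliver 3→0: ·
e11 timeout(3): 3[cand,b=13,-]
e12 deliver 0→2: ·
e13 propose(3,'q'): ·
e14 deliver 4→2: ·
e15 deliver 2→4: ·
e16 deliver 2→4: ·
e17 deliver 4→3: ·
e18 propose(0,'s'): ·
e19 deliver 0→2: ·
e20 deliver 2→0: ·
e21 deliver 0→3: ·
e22 deliver 3→0: 0[foll,b=13,-]
e23 deliver 0→4: ·
e24 deliver 4→0: ·
e25 propose(0,'x'): ·
e26 timeout(2): 2[cand,b=12,-]
e27 crash(4): 4[✗foll,b=8,-]
e28 deliver 3→4: ·
e29 propose(3,'x'): ·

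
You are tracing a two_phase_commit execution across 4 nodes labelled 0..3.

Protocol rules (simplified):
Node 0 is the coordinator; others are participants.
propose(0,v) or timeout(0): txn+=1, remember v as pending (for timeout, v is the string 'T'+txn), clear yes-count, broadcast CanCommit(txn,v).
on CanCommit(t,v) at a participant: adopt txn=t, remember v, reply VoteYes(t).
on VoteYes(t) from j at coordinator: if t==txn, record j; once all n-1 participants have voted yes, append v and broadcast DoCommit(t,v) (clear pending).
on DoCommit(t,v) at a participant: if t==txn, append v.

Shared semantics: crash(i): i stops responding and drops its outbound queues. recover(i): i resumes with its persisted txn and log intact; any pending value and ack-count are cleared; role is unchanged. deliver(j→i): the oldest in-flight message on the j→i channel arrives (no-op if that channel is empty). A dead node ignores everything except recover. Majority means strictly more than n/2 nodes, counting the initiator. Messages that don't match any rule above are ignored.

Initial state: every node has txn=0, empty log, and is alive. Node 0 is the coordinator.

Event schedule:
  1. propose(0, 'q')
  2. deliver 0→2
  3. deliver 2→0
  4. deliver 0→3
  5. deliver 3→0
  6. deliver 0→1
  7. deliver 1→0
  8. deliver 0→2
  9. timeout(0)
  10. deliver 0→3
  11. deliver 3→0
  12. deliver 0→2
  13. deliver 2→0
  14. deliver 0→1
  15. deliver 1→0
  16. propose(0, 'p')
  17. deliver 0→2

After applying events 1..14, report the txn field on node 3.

1

[1] propose(0,'q') → N0(coor t1 [-])
[2] deliver 0→2 → N2(part t1 [-])
[3] deliver 2→0 → ∅
[4] deliver 0→3 → N3(part t1 [-])
[5] deliver 3→0 → ∅
[6] deliver 0→1 → N1(part t1 [-])
[7] deliver 1→0 → N0(coor t1 [q])
[8] deliver 0→2 → N2(part t1 [q])
[9] timeout(0) → N0(coor t2 [q])
[10] deliver 0→3 → N3(part t1 [q])
[11] deliver 3→0 → ∅
[12] deliver 0→2 → N2(part t2 [q])
[13] deliver 2→0 → ∅
[14] deliver 0→1 → N1(part t1 [q])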